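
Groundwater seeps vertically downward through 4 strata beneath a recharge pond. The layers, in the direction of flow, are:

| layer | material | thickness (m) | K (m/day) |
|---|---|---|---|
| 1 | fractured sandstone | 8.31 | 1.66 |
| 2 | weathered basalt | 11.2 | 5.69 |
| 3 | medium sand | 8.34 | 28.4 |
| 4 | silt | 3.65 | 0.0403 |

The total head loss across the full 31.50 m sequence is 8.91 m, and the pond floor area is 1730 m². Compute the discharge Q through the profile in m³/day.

Flow is perpendicular to layering, so the layers act in series and the equivalent K is the thickness-weighted harmonic mean.
Total thickness L = 8.31 + 11.2 + 8.34 + 3.65 = 31.50 m.
Σ(b_i/K_i) = 8.31/1.66 + 11.2/5.69 + 8.34/28.4 + 3.65/0.0403 = 97.84 d.
K_eq = L / Σ(b_i/K_i) = 31.50 / 97.84 = 0.3220 m/day.
Q = K_eq · A · (Δh/L) = 0.3220 × 1730 × (8.91/31.50) = 157.5 m³/day.

158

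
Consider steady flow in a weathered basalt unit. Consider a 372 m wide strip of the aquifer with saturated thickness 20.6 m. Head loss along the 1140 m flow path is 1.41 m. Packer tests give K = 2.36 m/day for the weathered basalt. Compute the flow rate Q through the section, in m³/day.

Cross-sectional area A = 372 × 20.6 = 7663 m².
Hydraulic gradient i = Δh / L = 1.41 / 1140 = 0.001237.
Darcy's law: Q = K · A · i = 2.360 × 7663 × 0.001237 = 22.37 m³/day.

22.4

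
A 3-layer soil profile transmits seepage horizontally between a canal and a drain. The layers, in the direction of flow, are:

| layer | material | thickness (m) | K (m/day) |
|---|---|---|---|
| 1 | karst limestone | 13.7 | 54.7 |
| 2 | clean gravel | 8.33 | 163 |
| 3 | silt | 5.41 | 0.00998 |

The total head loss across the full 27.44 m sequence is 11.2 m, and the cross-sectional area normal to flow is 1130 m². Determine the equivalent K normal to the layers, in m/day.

Flow is perpendicular to layering, so the layers act in series and the equivalent K is the thickness-weighted harmonic mean.
Total thickness L = 13.7 + 8.33 + 5.41 = 27.44 m.
Σ(b_i/K_i) = 13.7/54.7 + 8.33/163 + 5.41/0.00998 = 542.4 d.
K_eq = L / Σ(b_i/K_i) = 27.44 / 542.4 = 0.05059 m/day.

0.0506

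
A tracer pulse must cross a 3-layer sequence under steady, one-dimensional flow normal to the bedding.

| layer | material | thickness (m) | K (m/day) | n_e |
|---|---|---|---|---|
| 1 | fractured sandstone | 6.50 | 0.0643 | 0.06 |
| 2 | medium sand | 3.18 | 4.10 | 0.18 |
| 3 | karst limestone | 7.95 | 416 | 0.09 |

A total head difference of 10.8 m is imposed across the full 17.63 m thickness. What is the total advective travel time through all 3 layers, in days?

With flow normal to the layers, continuity requires the same specific discharge q through every layer.
Σ(b_i/K_i) = 6.50/0.0643 + 3.18/4.10 + 7.95/416 = 101.9 d.
q = Δh / Σ(b_i/K_i) = 10.8 / 101.9 = 0.1060 m/day.
In each layer the seepage velocity is v_i = q/n_i, so the layer transit time is t_i = b_i·n_i / q:
  layer 1 (fractured sandstone): t_1 = 6.50 × 0.06 / 0.1060 = 3.679 d
  layer 2 (medium sand): t_2 = 3.18 × 0.18 / 0.1060 = 5.400 d
  layer 3 (karst limestone): t_3 = 7.95 × 0.09 / 0.1060 = 6.750 d
Total t = Σ t_i = 15.83 days.

15.8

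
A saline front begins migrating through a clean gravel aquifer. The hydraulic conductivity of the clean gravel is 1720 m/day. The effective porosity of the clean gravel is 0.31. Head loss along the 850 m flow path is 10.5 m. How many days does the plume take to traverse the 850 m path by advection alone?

12.4

Hydraulic gradient i = Δh / L = 10.5 / 850 = 0.01235.
Darcy flux q = K · i = 1720 × 0.01235 = 21.25 m/day.
Seepage velocity v = q / n_e = 21.25 / 0.31 = 68.54 m/day.
Travel time t = L / v = 850 / 68.54 = 12.40 days.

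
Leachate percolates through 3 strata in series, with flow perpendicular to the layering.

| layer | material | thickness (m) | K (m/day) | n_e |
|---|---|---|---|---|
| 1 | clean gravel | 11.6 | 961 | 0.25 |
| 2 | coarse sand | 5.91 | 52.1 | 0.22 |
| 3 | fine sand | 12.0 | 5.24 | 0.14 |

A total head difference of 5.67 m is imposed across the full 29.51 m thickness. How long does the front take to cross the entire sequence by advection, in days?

2.51

With flow normal to the layers, continuity requires the same specific discharge q through every layer.
Σ(b_i/K_i) = 11.6/961 + 5.91/52.1 + 12.0/5.24 = 2.416 d.
q = Δh / Σ(b_i/K_i) = 5.67 / 2.416 = 2.347 m/day.
In each layer the seepage velocity is v_i = q/n_i, so the layer transit time is t_i = b_i·n_i / q:
  layer 1 (clean gravel): t_1 = 11.6 × 0.25 / 2.347 = 1.235 d
  layer 2 (coarse sand): t_2 = 5.91 × 0.22 / 2.347 = 0.5539 d
  layer 3 (fine sand): t_3 = 12.0 × 0.14 / 2.347 = 0.7157 d
Total t = Σ t_i = 2.505 days.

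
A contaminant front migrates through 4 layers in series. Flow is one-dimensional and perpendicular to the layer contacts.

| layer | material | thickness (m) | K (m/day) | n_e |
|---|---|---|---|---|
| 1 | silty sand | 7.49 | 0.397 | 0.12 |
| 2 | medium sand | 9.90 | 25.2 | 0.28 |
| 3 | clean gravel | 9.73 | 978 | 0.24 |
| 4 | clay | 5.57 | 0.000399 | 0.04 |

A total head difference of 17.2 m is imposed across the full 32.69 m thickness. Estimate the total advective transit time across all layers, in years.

With flow normal to the layers, continuity requires the same specific discharge q through every layer.
Σ(b_i/K_i) = 7.49/0.397 + 9.90/25.2 + 9.73/978 + 5.57/0.000399 = 13979 d.
q = Δh / Σ(b_i/K_i) = 17.2 / 13979 = 0.001230 m/day.
In each layer the seepage velocity is v_i = q/n_i, so the layer transit time is t_i = b_i·n_i / q:
  layer 1 (silty sand): t_1 = 7.49 × 0.12 / 0.001230 = 730.5 d
  layer 2 (medium sand): t_2 = 9.90 × 0.28 / 0.001230 = 2253 d
  layer 3 (clean gravel): t_3 = 9.73 × 0.24 / 0.001230 = 1898 d
  layer 4 (clay): t_4 = 5.57 × 0.04 / 0.001230 = 181.1 d
Total t = Σ t_i = 5062 days = 13.86 years.

13.9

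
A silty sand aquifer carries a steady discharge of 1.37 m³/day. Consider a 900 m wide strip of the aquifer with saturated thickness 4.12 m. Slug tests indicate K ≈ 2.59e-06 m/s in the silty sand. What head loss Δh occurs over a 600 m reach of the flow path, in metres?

Convert K: 2.59e-06 m/s × 86400 = 0.2238 m/day.
Cross-sectional area A = 900 × 4.12 = 3708 m².
From Q = K·A·i, i = Q / (K·A) = 1.37 / (0.2238 × 3708) = 0.001651.
Head loss Δh = i · L = 0.001651 × 600 = 0.9906 m.

0.991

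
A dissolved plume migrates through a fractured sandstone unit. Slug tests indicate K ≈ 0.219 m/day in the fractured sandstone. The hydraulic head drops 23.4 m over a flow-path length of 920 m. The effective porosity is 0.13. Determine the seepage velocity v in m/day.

Hydraulic gradient i = Δh / L = 23.4 / 920 = 0.02543.
Darcy flux q = K · i = 0.2190 × 0.02543 = 0.005570 m/day.
Seepage velocity v = q / n_e = 0.005570 / 0.13 = 0.04285 m/day.

0.0428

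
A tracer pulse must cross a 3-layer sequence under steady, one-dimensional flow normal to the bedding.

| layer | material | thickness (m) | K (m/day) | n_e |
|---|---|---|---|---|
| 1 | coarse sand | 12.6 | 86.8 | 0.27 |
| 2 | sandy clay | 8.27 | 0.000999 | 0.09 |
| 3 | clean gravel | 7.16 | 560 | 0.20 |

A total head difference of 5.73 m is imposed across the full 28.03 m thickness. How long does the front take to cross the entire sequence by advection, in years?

22.1

With flow normal to the layers, continuity requires the same specific discharge q through every layer.
Σ(b_i/K_i) = 12.6/86.8 + 8.27/0.000999 + 7.16/560 = 8278 d.
q = Δh / Σ(b_i/K_i) = 5.73 / 8278 = 0.0006922 m/day.
In each layer the seepage velocity is v_i = q/n_i, so the layer transit time is t_i = b_i·n_i / q:
  layer 1 (coarse sand): t_1 = 12.6 × 0.27 / 0.0006922 = 4915 d
  layer 2 (sandy clay): t_2 = 8.27 × 0.09 / 0.0006922 = 1075 d
  layer 3 (clean gravel): t_3 = 7.16 × 0.20 / 0.0006922 = 2069 d
Total t = Σ t_i = 8059 days = 22.07 years.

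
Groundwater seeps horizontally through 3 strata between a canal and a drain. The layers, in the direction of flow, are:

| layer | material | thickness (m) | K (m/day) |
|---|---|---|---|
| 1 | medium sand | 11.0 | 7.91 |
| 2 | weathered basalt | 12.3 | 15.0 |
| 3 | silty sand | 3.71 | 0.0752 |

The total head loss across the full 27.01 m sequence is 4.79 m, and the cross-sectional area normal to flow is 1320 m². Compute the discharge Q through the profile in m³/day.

Flow is perpendicular to layering, so the layers act in series and the equivalent K is the thickness-weighted harmonic mean.
Total thickness L = 11.0 + 12.3 + 3.71 = 27.01 m.
Σ(b_i/K_i) = 11.0/7.91 + 12.3/15.0 + 3.71/0.0752 = 51.55 d.
K_eq = L / Σ(b_i/K_i) = 27.01 / 51.55 = 0.5240 m/day.
Q = K_eq · A · (Δh/L) = 0.5240 × 1320 × (4.79/27.01) = 122.7 m³/day.

123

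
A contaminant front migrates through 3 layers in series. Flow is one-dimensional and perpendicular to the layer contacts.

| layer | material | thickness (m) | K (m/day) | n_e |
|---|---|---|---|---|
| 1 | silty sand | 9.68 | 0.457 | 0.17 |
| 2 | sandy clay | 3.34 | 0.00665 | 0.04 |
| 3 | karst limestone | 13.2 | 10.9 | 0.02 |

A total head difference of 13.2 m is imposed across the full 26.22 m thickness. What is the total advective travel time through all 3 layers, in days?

81.2

With flow normal to the layers, continuity requires the same specific discharge q through every layer.
Σ(b_i/K_i) = 9.68/0.457 + 3.34/0.00665 + 13.2/10.9 = 524.6 d.
q = Δh / Σ(b_i/K_i) = 13.2 / 524.6 = 0.02516 m/day.
In each layer the seepage velocity is v_i = q/n_i, so the layer transit time is t_i = b_i·n_i / q:
  layer 1 (silty sand): t_1 = 9.68 × 0.17 / 0.02516 = 65.41 d
  layer 2 (sandy clay): t_2 = 3.34 × 0.04 / 0.02516 = 5.310 d
  layer 3 (karst limestone): t_3 = 13.2 × 0.02 / 0.02516 = 10.49 d
Total t = Σ t_i = 81.21 days.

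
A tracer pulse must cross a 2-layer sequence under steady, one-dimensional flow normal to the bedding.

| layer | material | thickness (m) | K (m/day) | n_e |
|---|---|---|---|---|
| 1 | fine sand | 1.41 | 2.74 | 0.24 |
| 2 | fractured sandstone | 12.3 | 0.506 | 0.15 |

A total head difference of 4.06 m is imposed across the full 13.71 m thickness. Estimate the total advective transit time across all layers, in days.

With flow normal to the layers, continuity requires the same specific discharge q through every layer.
Σ(b_i/K_i) = 1.41/2.74 + 12.3/0.506 = 24.82 d.
q = Δh / Σ(b_i/K_i) = 4.06 / 24.82 = 0.1636 m/day.
In each layer the seepage velocity is v_i = q/n_i, so the layer transit time is t_i = b_i·n_i / q:
  layer 1 (fine sand): t_1 = 1.41 × 0.24 / 0.1636 = 2.069 d
  layer 2 (fractured sandstone): t_2 = 12.3 × 0.15 / 0.1636 = 11.28 d
Total t = Σ t_i = 13.35 days.

13.3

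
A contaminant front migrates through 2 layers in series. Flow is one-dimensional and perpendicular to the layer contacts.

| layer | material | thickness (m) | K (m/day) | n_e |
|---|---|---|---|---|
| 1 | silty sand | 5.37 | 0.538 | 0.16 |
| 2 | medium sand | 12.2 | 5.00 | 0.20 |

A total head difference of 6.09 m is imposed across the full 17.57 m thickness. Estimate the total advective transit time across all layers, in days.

6.73

With flow normal to the layers, continuity requires the same specific discharge q through every layer.
Σ(b_i/K_i) = 5.37/0.538 + 12.2/5.00 = 12.42 d.
q = Δh / Σ(b_i/K_i) = 6.09 / 12.42 = 0.4903 m/day.
In each layer the seepage velocity is v_i = q/n_i, so the layer transit time is t_i = b_i·n_i / q:
  layer 1 (silty sand): t_1 = 5.37 × 0.16 / 0.4903 = 1.752 d
  layer 2 (medium sand): t_2 = 12.2 × 0.20 / 0.4903 = 4.977 d
Total t = Σ t_i = 6.729 days.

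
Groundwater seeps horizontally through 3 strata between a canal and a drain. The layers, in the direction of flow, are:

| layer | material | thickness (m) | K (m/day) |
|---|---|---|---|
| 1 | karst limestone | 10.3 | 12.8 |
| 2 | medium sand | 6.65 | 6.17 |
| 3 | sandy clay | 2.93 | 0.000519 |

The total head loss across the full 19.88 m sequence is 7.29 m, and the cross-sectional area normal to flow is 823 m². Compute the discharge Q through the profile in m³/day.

1.06

Flow is perpendicular to layering, so the layers act in series and the equivalent K is the thickness-weighted harmonic mean.
Total thickness L = 10.3 + 6.65 + 2.93 = 19.88 m.
Σ(b_i/K_i) = 10.3/12.8 + 6.65/6.17 + 2.93/0.000519 = 5647 d.
K_eq = L / Σ(b_i/K_i) = 19.88 / 5647 = 0.003520 m/day.
Q = K_eq · A · (Δh/L) = 0.003520 × 823 × (7.29/19.88) = 1.062 m³/day.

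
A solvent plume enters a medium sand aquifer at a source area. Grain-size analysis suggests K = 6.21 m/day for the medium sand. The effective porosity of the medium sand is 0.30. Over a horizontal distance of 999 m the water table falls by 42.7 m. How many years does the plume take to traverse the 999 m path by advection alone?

Hydraulic gradient i = Δh / L = 42.7 / 999 = 0.04274.
Darcy flux q = K · i = 6.210 × 0.04274 = 0.2654 m/day.
Seepage velocity v = q / n_e = 0.2654 / 0.30 = 0.8848 m/day.
Travel time t = L / v = 999 / 0.8848 = 1129 days = 3.091 years.

3.09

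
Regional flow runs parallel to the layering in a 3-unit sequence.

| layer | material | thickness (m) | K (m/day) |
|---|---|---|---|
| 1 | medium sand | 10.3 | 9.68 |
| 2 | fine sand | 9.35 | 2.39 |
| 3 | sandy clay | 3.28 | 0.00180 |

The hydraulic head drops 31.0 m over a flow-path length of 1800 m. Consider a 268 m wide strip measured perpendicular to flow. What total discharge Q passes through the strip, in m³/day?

Flow is parallel to layering, so each bed carries its own Darcy discharge and the transmissivities add.
Σ(K_i·b_i) = 9.68×10.3 + 2.39×9.35 + 0.00180×3.28 = 122.1 m²/day.
Hydraulic gradient i = Δh / L = 31.0 / 1800 = 0.01722.
Q = Σ(K_i·b_i) · W · i = 122.1 × 268 × 0.01722 = 563.4 m³/day.

563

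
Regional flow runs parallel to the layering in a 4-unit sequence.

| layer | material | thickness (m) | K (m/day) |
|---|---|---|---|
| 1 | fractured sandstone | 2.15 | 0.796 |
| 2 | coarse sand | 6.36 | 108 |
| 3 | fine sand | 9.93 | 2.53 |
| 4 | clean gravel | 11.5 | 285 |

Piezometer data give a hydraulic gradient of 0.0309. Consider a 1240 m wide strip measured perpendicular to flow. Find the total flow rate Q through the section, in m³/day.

Flow is parallel to layering, so each bed carries its own Darcy discharge and the transmissivities add.
Σ(K_i·b_i) = 0.796×2.15 + 108×6.36 + 2.53×9.93 + 285×11.5 = 3991 m²/day.
Hydraulic gradient i = 0.0309.
Q = Σ(K_i·b_i) · W · i = 3991 × 1240 × 0.03090 = 1.529e+05 m³/day.

153000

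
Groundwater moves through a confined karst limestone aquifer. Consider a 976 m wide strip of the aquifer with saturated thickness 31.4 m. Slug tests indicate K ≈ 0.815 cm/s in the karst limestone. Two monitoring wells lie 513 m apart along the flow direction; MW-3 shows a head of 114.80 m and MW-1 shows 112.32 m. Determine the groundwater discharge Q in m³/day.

Convert K: 0.815 cm/s × 864 = 704.2 m/day.
Cross-sectional area A = 976 × 31.4 = 30646 m².
Hydraulic gradient i = (114.80 − 112.32) / 513 = 2.48 / 513 = 0.004834.
Darcy's law: Q = K · A · i = 704.2 × 30646 × 0.004834 = 1.043e+05 m³/day.

104000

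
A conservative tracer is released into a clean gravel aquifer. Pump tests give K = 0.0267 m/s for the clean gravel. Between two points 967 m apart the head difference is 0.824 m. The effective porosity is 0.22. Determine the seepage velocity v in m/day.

Convert K: 0.0267 m/s × 86400 = 2307 m/day.
Hydraulic gradient i = Δh / L = 0.824 / 967 = 0.0008521.
Darcy flux q = K · i = 2307 × 0.0008521 = 1.966 m/day.
Seepage velocity v = q / n_e = 1.966 / 0.22 = 8.935 m/day.

8.94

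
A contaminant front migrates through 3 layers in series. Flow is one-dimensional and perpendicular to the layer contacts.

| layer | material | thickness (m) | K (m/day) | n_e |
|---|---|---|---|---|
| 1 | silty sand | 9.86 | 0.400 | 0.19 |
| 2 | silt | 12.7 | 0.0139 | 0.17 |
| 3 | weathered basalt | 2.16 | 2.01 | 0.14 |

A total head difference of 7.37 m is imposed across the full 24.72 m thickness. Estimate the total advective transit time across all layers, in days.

With flow normal to the layers, continuity requires the same specific discharge q through every layer.
Σ(b_i/K_i) = 9.86/0.400 + 12.7/0.0139 + 2.16/2.01 = 939.4 d.
q = Δh / Σ(b_i/K_i) = 7.37 / 939.4 = 0.007845 m/day.
In each layer the seepage velocity is v_i = q/n_i, so the layer transit time is t_i = b_i·n_i / q:
  layer 1 (silty sand): t_1 = 9.86 × 0.19 / 0.007845 = 238.8 d
  layer 2 (silt): t_2 = 12.7 × 0.17 / 0.007845 = 275.2 d
  layer 3 (weathered basalt): t_3 = 2.16 × 0.14 / 0.007845 = 38.54 d
Total t = Σ t_i = 552.5 days.

553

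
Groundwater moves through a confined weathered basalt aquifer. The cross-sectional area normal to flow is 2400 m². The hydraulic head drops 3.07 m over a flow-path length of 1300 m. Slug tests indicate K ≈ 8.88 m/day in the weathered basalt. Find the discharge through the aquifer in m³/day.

50.3

Hydraulic gradient i = Δh / L = 3.07 / 1300 = 0.002362.
Darcy's law: Q = K · A · i = 8.880 × 2400 × 0.002362 = 50.33 m³/day.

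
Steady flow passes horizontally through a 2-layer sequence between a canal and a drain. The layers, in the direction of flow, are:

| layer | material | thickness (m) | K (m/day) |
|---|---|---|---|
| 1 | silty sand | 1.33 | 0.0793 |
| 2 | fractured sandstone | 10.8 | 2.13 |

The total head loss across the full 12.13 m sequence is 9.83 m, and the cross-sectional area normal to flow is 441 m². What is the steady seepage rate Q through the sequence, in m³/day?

Flow is perpendicular to layering, so the layers act in series and the equivalent K is the thickness-weighted harmonic mean.
Total thickness L = 1.33 + 10.8 = 12.13 m.
Σ(b_i/K_i) = 1.33/0.0793 + 10.8/2.13 = 21.84 d.
K_eq = L / Σ(b_i/K_i) = 12.13 / 21.84 = 0.5553 m/day.
Q = K_eq · A · (Δh/L) = 0.5553 × 441 × (9.83/12.13) = 198.5 m³/day.

198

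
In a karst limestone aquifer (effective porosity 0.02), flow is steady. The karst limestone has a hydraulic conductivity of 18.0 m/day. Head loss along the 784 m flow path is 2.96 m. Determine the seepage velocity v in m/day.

Hydraulic gradient i = Δh / L = 2.96 / 784 = 0.003776.
Darcy flux q = K · i = 18.00 × 0.003776 = 0.06796 m/day.
Seepage velocity v = q / n_e = 0.06796 / 0.02 = 3.398 m/day.

3.40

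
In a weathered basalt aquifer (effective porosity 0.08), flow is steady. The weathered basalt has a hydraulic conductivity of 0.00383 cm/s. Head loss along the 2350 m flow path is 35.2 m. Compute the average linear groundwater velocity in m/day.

Convert K: 0.00383 cm/s × 864 = 3.309 m/day.
Hydraulic gradient i = Δh / L = 35.2 / 2350 = 0.01498.
Darcy flux q = K · i = 3.309 × 0.01498 = 0.04957 m/day.
Seepage velocity v = q / n_e = 0.04957 / 0.08 = 0.6196 m/day.

0.620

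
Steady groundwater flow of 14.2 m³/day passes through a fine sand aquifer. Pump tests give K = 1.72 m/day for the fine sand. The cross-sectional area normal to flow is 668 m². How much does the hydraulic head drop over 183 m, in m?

2.26

From Q = K·A·i, i = Q / (K·A) = 14.2 / (1.720 × 668.0) = 0.01236.
Head loss Δh = i · L = 0.01236 × 183 = 2.262 m.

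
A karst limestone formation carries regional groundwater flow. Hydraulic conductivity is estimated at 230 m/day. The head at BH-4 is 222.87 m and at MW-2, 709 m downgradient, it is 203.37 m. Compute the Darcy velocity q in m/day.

6.33

Hydraulic gradient i = (222.87 − 203.37) / 709 = 19.5 / 709 = 0.02750.
Specific discharge q = K · i = 230.0 × 0.02750 = 6.326 m/day.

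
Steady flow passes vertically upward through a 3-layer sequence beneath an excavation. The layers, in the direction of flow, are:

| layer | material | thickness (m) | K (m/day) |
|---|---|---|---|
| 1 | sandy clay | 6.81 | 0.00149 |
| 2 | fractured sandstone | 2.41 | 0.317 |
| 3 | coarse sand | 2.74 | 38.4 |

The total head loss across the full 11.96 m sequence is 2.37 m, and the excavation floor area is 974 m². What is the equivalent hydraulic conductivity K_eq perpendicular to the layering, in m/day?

Flow is perpendicular to layering, so the layers act in series and the equivalent K is the thickness-weighted harmonic mean.
Total thickness L = 6.81 + 2.41 + 2.74 = 11.96 m.
Σ(b_i/K_i) = 6.81/0.00149 + 2.41/0.317 + 2.74/38.4 = 4578 d.
K_eq = L / Σ(b_i/K_i) = 11.96 / 4578 = 0.002612 m/day.

0.00261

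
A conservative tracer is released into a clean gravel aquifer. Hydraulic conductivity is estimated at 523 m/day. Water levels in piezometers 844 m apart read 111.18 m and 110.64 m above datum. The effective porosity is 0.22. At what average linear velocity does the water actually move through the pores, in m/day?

1.52

Hydraulic gradient i = (111.18 − 110.64) / 844 = 0.54 / 844 = 0.0006398.
Darcy flux q = K · i = 523.0 × 0.0006398 = 0.3346 m/day.
Seepage velocity v = q / n_e = 0.3346 / 0.22 = 1.521 m/day.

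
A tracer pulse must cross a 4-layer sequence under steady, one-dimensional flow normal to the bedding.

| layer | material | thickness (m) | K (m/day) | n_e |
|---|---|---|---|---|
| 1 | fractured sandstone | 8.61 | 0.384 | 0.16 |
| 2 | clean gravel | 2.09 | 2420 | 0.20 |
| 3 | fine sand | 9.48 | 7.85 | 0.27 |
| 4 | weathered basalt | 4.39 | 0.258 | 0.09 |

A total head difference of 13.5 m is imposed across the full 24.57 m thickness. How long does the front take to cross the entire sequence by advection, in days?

14.3

With flow normal to the layers, continuity requires the same specific discharge q through every layer.
Σ(b_i/K_i) = 8.61/0.384 + 2.09/2420 + 9.48/7.85 + 4.39/0.258 = 40.65 d.
q = Δh / Σ(b_i/K_i) = 13.5 / 40.65 = 0.3321 m/day.
In each layer the seepage velocity is v_i = q/n_i, so the layer transit time is t_i = b_i·n_i / q:
  layer 1 (fractured sandstone): t_1 = 8.61 × 0.16 / 0.3321 = 4.148 d
  layer 2 (clean gravel): t_2 = 2.09 × 0.20 / 0.3321 = 1.259 d
  layer 3 (fine sand): t_3 = 9.48 × 0.27 / 0.3321 = 7.706 d
  layer 4 (weathered basalt): t_4 = 4.39 × 0.09 / 0.3321 = 1.190 d
Total t = Σ t_i = 14.30 days.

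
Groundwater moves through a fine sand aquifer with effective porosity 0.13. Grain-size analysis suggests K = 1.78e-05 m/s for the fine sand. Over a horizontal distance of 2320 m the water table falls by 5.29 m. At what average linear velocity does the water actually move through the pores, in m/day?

Convert K: 1.78e-05 m/s × 86400 = 1.538 m/day.
Hydraulic gradient i = Δh / L = 5.29 / 2320 = 0.002280.
Darcy flux q = K · i = 1.538 × 0.002280 = 0.003507 m/day.
Seepage velocity v = q / n_e = 0.003507 / 0.13 = 0.02697 m/day.

0.0270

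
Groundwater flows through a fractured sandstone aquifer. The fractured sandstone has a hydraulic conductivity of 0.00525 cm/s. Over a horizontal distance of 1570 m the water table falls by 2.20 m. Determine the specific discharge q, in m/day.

Convert K: 0.00525 cm/s × 864 = 4.536 m/day.
Hydraulic gradient i = Δh / L = 2.20 / 1570 = 0.001401.
Specific discharge q = K · i = 4.536 × 0.001401 = 0.006356 m/day.

0.00636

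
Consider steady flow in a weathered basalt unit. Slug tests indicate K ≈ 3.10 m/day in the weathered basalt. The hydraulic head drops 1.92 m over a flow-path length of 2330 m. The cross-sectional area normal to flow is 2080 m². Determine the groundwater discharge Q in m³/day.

Hydraulic gradient i = Δh / L = 1.92 / 2330 = 0.0008240.
Darcy's law: Q = K · A · i = 3.100 × 2080 × 0.0008240 = 5.313 m³/day.

5.31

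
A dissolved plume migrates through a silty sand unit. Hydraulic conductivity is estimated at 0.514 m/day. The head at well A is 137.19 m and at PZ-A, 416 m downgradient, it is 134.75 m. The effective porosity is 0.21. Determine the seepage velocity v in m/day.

Hydraulic gradient i = (137.19 − 134.75) / 416 = 2.44 / 416 = 0.005865.
Darcy flux q = K · i = 0.5140 × 0.005865 = 0.003015 m/day.
Seepage velocity v = q / n_e = 0.003015 / 0.21 = 0.01436 m/day.

0.0144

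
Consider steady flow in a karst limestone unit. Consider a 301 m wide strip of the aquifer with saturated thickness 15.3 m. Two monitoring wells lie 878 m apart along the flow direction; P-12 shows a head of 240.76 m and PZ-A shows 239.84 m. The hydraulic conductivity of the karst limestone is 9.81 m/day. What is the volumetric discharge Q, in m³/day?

Cross-sectional area A = 301 × 15.3 = 4605 m².
Hydraulic gradient i = (240.76 − 239.84) / 878 = 0.92 / 878 = 0.001048.
Darcy's law: Q = K · A · i = 9.810 × 4605 × 0.001048 = 47.34 m³/day.

47.3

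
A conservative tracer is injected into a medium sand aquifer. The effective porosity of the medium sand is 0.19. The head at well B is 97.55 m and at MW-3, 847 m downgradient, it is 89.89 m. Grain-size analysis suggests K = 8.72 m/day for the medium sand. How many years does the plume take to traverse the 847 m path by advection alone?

Hydraulic gradient i = (97.55 − 89.89) / 847 = 7.66 / 847 = 0.009044.
Darcy flux q = K · i = 8.720 × 0.009044 = 0.07886 m/day.
Seepage velocity v = q / n_e = 0.07886 / 0.19 = 0.4151 m/day.
Travel time t = L / v = 847 / 0.4151 = 2041 days = 5.587 years.

5.59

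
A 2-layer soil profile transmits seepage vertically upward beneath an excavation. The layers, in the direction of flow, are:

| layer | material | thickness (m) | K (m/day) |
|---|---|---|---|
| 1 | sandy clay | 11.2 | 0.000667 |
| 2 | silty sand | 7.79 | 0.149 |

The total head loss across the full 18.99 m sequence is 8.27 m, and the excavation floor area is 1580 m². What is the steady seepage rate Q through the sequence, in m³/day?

0.776

Flow is perpendicular to layering, so the layers act in series and the equivalent K is the thickness-weighted harmonic mean.
Total thickness L = 11.2 + 7.79 = 18.99 m.
Σ(b_i/K_i) = 11.2/0.000667 + 7.79/0.149 = 16844 d.
K_eq = L / Σ(b_i/K_i) = 18.99 / 16844 = 0.001127 m/day.
Q = K_eq · A · (Δh/L) = 0.001127 × 1580 × (8.27/18.99) = 0.7757 m³/day.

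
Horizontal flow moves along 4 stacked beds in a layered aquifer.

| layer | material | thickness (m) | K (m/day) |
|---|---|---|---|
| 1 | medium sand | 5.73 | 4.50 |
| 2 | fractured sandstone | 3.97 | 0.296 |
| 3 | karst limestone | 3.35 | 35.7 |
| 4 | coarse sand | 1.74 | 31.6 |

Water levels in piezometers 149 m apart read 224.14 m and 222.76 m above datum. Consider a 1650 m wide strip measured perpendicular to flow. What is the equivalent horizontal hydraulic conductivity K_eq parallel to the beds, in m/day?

13.6

Flow is parallel to layering, so each bed carries its own Darcy discharge and the transmissivities add.
Σ(K_i·b_i) = 4.50×5.73 + 0.296×3.97 + 35.7×3.35 + 31.6×1.74 = 201.5 m²/day.
Total thickness b = 14.79 m, so K_eq = Σ(K_i·b_i)/b = 13.63 m/day.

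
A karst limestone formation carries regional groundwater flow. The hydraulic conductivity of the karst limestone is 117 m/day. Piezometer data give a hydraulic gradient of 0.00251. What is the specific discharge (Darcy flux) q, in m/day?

Hydraulic gradient i = 0.00251.
Specific discharge q = K · i = 117.0 × 0.002510 = 0.2937 m/day.

0.294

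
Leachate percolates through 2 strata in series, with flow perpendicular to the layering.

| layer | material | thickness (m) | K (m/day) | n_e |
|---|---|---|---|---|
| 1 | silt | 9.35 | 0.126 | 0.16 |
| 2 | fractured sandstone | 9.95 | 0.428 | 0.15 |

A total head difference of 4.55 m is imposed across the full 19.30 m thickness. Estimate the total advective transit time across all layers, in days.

With flow normal to the layers, continuity requires the same specific discharge q through every layer.
Σ(b_i/K_i) = 9.35/0.126 + 9.95/0.428 = 97.45 d.
q = Δh / Σ(b_i/K_i) = 4.55 / 97.45 = 0.04669 m/day.
In each layer the seepage velocity is v_i = q/n_i, so the layer transit time is t_i = b_i·n_i / q:
  layer 1 (silt): t_1 = 9.35 × 0.16 / 0.04669 = 32.04 d
  layer 2 (fractured sandstone): t_2 = 9.95 × 0.15 / 0.04669 = 31.97 d
Total t = Σ t_i = 64.01 days.

64.0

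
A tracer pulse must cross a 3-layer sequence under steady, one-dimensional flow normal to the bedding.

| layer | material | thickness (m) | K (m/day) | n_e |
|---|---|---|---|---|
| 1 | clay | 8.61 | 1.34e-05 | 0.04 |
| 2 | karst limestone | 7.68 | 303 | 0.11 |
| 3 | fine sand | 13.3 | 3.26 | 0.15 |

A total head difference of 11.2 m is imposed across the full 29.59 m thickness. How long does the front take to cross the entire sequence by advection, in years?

With flow normal to the layers, continuity requires the same specific discharge q through every layer.
Σ(b_i/K_i) = 8.61/1.34e-05 + 7.68/303 + 13.3/3.26 = 6.425e+05 d.
q = Δh / Σ(b_i/K_i) = 11.2 / 6.425e+05 = 1.743e-05 m/day.
In each layer the seepage velocity is v_i = q/n_i, so the layer transit time is t_i = b_i·n_i / q:
  layer 1 (clay): t_1 = 8.61 × 0.04 / 1.743e-05 = 19758 d
  layer 2 (karst limestone): t_2 = 7.68 × 0.11 / 1.743e-05 = 48466 d
  layer 3 (fine sand): t_3 = 13.3 × 0.15 / 1.743e-05 = 1.145e+05 d
Total t = Σ t_i = 1.827e+05 days = 500.1 years.

500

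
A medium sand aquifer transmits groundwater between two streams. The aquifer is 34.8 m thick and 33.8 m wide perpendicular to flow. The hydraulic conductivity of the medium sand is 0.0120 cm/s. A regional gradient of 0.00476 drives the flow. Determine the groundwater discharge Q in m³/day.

Convert K: 0.0120 cm/s × 864 = 10.37 m/day.
Cross-sectional area A = 33.8 × 34.8 = 1176 m².
Hydraulic gradient i = 0.00476.
Darcy's law: Q = K · A · i = 10.37 × 1176 × 0.004760 = 58.05 m³/day.

58.0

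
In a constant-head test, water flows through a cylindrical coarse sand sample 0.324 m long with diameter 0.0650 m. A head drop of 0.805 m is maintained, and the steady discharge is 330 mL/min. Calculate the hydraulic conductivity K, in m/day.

57.6

Cross-sectional area A = π·(d/2)² = π × (0.0650/2)² = 0.003318 m².
Convert discharge: 330 mL/min = 5.500e-06 m³/s.
Darcy's law rearranged: K = Q·L / (A·Δh) = 5.500e-06 × 0.324 / (0.003318 × 0.805) = 0.0006671 m/s = 57.64 m/day.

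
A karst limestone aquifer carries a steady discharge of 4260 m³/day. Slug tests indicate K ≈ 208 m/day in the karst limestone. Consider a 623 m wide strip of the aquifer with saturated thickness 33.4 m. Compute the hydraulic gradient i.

Cross-sectional area A = 623 × 33.4 = 20808 m².
From Q = K·A·i, i = Q / (K·A) = 4260 / (208.0 × 20808) = 0.0009843.

0.000984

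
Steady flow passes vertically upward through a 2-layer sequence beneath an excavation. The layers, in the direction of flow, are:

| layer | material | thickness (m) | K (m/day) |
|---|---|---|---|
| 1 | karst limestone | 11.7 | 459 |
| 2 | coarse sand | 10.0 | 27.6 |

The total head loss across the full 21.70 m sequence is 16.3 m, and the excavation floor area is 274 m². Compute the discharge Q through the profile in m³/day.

Flow is perpendicular to layering, so the layers act in series and the equivalent K is the thickness-weighted harmonic mean.
Total thickness L = 11.7 + 10.0 = 21.70 m.
Σ(b_i/K_i) = 11.7/459 + 10.0/27.6 = 0.3878 d.
K_eq = L / Σ(b_i/K_i) = 21.70 / 0.3878 = 55.96 m/day.
Q = K_eq · A · (Δh/L) = 55.96 × 274 × (16.3/21.70) = 11516 m³/day.

11500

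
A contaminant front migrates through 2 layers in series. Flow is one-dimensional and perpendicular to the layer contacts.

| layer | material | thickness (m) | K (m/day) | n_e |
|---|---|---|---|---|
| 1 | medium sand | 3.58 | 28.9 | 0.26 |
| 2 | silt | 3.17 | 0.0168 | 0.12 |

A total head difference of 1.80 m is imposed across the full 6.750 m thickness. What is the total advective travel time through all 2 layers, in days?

138

With flow normal to the layers, continuity requires the same specific discharge q through every layer.
Σ(b_i/K_i) = 3.58/28.9 + 3.17/0.0168 = 188.8 d.
q = Δh / Σ(b_i/K_i) = 1.80 / 188.8 = 0.009533 m/day.
In each layer the seepage velocity is v_i = q/n_i, so the layer transit time is t_i = b_i·n_i / q:
  layer 1 (medium sand): t_1 = 3.58 × 0.26 / 0.009533 = 97.64 d
  layer 2 (silt): t_2 = 3.17 × 0.12 / 0.009533 = 39.90 d
Total t = Σ t_i = 137.5 days.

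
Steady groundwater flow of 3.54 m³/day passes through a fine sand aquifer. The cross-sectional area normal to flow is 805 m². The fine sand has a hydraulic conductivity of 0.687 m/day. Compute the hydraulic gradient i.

From Q = K·A·i, i = Q / (K·A) = 3.54 / (0.6870 × 805.0) = 0.006401.

0.00640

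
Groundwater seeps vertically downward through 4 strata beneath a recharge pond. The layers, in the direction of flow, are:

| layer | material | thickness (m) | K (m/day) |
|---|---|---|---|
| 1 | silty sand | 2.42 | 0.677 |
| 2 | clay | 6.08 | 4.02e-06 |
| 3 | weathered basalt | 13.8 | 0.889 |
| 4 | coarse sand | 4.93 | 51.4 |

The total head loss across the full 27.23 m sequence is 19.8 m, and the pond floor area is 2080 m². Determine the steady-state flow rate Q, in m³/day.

0.0272

Flow is perpendicular to layering, so the layers act in series and the equivalent K is the thickness-weighted harmonic mean.
Total thickness L = 2.42 + 6.08 + 13.8 + 4.93 = 27.23 m.
Σ(b_i/K_i) = 2.42/0.677 + 6.08/4.02e-06 + 13.8/0.889 + 4.93/51.4 = 1.512e+06 d.
K_eq = L / Σ(b_i/K_i) = 27.23 / 1.512e+06 = 1.800e-05 m/day.
Q = K_eq · A · (Δh/L) = 1.800e-05 × 2080 × (19.8/27.23) = 0.02723 m³/day.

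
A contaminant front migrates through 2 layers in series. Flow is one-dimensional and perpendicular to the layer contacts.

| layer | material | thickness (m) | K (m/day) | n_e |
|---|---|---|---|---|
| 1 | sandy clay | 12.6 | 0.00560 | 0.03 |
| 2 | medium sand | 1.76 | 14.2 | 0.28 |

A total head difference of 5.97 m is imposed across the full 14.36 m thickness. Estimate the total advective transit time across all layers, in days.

328

With flow normal to the layers, continuity requires the same specific discharge q through every layer.
Σ(b_i/K_i) = 12.6/0.00560 + 1.76/14.2 = 2250 d.
q = Δh / Σ(b_i/K_i) = 5.97 / 2250 = 0.002653 m/day.
In each layer the seepage velocity is v_i = q/n_i, so the layer transit time is t_i = b_i·n_i / q:
  layer 1 (sandy clay): t_1 = 12.6 × 0.03 / 0.002653 = 142.5 d
  layer 2 (medium sand): t_2 = 1.76 × 0.28 / 0.002653 = 185.7 d
Total t = Σ t_i = 328.2 days.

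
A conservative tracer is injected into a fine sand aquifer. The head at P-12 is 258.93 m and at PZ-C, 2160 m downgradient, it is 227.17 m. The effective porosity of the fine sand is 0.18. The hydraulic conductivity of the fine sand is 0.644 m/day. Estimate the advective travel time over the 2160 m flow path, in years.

112

Hydraulic gradient i = (258.93 − 227.17) / 2160 = 31.76 / 2160 = 0.01470.
Darcy flux q = K · i = 0.6440 × 0.01470 = 0.009469 m/day.
Seepage velocity v = q / n_e = 0.009469 / 0.18 = 0.05261 m/day.
Travel time t = L / v = 2160 / 0.05261 = 41059 days = 112.4 years.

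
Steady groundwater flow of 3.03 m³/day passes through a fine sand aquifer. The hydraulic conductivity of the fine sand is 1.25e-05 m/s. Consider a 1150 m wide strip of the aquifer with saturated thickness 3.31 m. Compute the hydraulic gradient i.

0.000737

Convert K: 1.25e-05 m/s × 86400 = 1.080 m/day.
Cross-sectional area A = 1150 × 3.31 = 3806 m².
From Q = K·A·i, i = Q / (K·A) = 3.03 / (1.080 × 3806) = 0.0007370.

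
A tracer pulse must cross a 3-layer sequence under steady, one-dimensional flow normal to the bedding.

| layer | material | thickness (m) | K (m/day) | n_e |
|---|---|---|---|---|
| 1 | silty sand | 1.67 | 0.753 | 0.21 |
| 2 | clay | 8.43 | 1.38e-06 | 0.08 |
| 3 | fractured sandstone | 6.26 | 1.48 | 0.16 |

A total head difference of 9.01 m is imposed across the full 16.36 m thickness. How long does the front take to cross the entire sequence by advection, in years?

With flow normal to the layers, continuity requires the same specific discharge q through every layer.
Σ(b_i/K_i) = 1.67/0.753 + 8.43/1.38e-06 + 6.26/1.48 = 6.109e+06 d.
q = Δh / Σ(b_i/K_i) = 9.01 / 6.109e+06 = 1.475e-06 m/day.
In each layer the seepage velocity is v_i = q/n_i, so the layer transit time is t_i = b_i·n_i / q:
  layer 1 (silty sand): t_1 = 1.67 × 0.21 / 1.475e-06 = 2.378e+05 d
  layer 2 (clay): t_2 = 8.43 × 0.08 / 1.475e-06 = 4.572e+05 d
  layer 3 (fractured sandstone): t_3 = 6.26 × 0.16 / 1.475e-06 = 6.791e+05 d
Total t = Σ t_i = 1.374e+06 days = 3762 years.

3760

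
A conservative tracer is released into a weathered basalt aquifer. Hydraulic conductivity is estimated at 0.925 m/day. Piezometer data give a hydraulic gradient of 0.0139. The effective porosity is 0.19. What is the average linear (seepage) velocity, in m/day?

Hydraulic gradient i = 0.0139.
Darcy flux q = K · i = 0.9250 × 0.01390 = 0.01286 m/day.
Seepage velocity v = q / n_e = 0.01286 / 0.19 = 0.06767 m/day.

0.0677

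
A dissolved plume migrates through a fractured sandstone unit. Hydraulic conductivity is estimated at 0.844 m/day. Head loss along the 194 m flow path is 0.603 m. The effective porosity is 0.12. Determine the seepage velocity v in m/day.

0.0219

Hydraulic gradient i = Δh / L = 0.603 / 194 = 0.003108.
Darcy flux q = K · i = 0.8440 × 0.003108 = 0.002623 m/day.
Seepage velocity v = q / n_e = 0.002623 / 0.12 = 0.02186 m/day.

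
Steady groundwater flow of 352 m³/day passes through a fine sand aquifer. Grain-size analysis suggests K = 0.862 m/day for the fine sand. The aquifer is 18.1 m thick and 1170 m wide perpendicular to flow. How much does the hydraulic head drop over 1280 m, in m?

24.7

Cross-sectional area A = 1170 × 18.1 = 21177 m².
From Q = K·A·i, i = Q / (K·A) = 352 / (0.8620 × 21177) = 0.01928.
Head loss Δh = i · L = 0.01928 × 1280 = 24.68 m.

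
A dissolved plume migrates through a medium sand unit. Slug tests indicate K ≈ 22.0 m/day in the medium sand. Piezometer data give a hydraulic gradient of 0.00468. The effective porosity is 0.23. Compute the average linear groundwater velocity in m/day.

0.448

Hydraulic gradient i = 0.00468.
Darcy flux q = K · i = 22.00 × 0.004680 = 0.1030 m/day.
Seepage velocity v = q / n_e = 0.1030 / 0.23 = 0.4477 m/day.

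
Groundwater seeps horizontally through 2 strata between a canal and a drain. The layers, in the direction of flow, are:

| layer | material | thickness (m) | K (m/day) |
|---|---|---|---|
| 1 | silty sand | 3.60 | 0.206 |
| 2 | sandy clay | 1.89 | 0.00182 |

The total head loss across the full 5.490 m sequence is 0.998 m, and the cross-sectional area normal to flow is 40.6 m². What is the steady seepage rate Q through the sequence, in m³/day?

0.0384

Flow is perpendicular to layering, so the layers act in series and the equivalent K is the thickness-weighted harmonic mean.
Total thickness L = 3.60 + 1.89 = 5.490 m.
Σ(b_i/K_i) = 3.60/0.206 + 1.89/0.00182 = 1056 d.
K_eq = L / Σ(b_i/K_i) = 5.490 / 1056 = 0.005199 m/day.
Q = K_eq · A · (Δh/L) = 0.005199 × 40.6 × (0.998/5.490) = 0.03837 m³/day.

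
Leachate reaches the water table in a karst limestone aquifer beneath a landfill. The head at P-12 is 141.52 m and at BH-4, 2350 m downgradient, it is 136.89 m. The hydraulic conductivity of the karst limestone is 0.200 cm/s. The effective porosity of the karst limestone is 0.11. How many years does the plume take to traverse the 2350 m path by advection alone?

2.08

Convert K: 0.200 cm/s × 864 = 172.8 m/day.
Hydraulic gradient i = (141.52 − 136.89) / 2350 = 4.63 / 2350 = 0.001970.
Darcy flux q = K · i = 172.8 × 0.001970 = 0.3405 m/day.
Seepage velocity v = q / n_e = 0.3405 / 0.11 = 3.095 m/day.
Travel time t = L / v = 2350 / 3.095 = 759.3 days = 2.079 years.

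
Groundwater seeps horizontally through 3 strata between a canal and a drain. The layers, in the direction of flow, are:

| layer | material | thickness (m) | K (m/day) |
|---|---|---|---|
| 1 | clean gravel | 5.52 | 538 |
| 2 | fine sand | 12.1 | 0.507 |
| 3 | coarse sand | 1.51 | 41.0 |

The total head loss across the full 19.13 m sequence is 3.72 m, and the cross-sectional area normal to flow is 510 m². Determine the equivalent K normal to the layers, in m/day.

0.800

Flow is perpendicular to layering, so the layers act in series and the equivalent K is the thickness-weighted harmonic mean.
Total thickness L = 5.52 + 12.1 + 1.51 = 19.13 m.
Σ(b_i/K_i) = 5.52/538 + 12.1/0.507 + 1.51/41.0 = 23.91 d.
K_eq = L / Σ(b_i/K_i) = 19.13 / 23.91 = 0.8000 m/day.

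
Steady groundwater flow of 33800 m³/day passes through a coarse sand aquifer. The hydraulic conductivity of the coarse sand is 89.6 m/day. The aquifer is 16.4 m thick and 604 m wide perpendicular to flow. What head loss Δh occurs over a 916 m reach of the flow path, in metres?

Cross-sectional area A = 604 × 16.4 = 9906 m².
From Q = K·A·i, i = Q / (K·A) = 33800 / (89.60 × 9906) = 0.03808.
Head loss Δh = i · L = 0.03808 × 916 = 34.88 m.

34.9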